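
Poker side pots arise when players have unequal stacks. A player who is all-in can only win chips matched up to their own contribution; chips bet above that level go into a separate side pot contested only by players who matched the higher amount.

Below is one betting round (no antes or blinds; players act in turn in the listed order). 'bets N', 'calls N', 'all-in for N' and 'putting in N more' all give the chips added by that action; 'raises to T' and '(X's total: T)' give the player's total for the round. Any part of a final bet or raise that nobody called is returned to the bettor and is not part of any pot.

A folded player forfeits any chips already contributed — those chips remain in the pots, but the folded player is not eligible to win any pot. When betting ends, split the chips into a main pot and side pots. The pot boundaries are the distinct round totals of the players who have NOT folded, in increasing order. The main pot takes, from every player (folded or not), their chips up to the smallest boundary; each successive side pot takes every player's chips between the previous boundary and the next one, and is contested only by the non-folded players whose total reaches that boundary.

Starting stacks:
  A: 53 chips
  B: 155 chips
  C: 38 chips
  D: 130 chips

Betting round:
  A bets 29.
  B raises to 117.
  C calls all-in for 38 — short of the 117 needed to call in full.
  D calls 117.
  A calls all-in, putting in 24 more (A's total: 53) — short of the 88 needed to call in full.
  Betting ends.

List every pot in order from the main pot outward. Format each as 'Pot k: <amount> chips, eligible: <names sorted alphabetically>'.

Pot 1: 152 chips, eligible: A, B, C, D
Pot 2: 45 chips, eligible: A, B, D
Pot 3: 128 chips, eligible: B, D

Derivation:
Contributions: A=53, B=117, C=38, D=117
Pot levels (distinct totals of non-folded players): 38, 53, 117
Layer 1-38: 38 each from A, B, C, D = 38*4 = 152 chips; eligible A, B, C, D
Layer 39-53: 15 each from A, B, D = 15*3 = 45 chips; eligible A, B, D
Layer 54-117: 64 each from B, D = 64*2 = 128 chips; eligible B, D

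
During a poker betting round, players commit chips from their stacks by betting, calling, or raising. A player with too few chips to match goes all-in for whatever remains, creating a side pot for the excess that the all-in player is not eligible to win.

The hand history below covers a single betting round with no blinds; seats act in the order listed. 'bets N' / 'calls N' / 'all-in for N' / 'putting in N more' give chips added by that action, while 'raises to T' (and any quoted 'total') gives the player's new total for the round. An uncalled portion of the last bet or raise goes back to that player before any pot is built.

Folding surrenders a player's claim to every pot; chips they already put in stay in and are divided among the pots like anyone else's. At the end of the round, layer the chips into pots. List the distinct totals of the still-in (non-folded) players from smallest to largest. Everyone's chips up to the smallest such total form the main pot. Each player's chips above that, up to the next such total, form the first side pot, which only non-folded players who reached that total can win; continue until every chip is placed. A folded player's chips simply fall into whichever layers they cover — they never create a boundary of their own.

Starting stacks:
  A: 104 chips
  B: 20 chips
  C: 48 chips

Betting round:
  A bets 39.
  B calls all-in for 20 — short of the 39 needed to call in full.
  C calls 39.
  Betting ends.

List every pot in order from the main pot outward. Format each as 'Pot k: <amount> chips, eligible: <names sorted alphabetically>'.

Pot 1: 60 chips, eligible: A, B, C
Pot 2: 38 chips, eligible: A, C

Derivation:
Contributions: A=39, B=20, C=39
Pot levels (distinct totals of non-folded players): 20, 39
Layer 1-20: 20 each from A, B, C = 20*3 = 60 chips; eligible A, B, C
Layer 21-39: 19 each from A, C = 19*2 = 38 chips; eligible A, C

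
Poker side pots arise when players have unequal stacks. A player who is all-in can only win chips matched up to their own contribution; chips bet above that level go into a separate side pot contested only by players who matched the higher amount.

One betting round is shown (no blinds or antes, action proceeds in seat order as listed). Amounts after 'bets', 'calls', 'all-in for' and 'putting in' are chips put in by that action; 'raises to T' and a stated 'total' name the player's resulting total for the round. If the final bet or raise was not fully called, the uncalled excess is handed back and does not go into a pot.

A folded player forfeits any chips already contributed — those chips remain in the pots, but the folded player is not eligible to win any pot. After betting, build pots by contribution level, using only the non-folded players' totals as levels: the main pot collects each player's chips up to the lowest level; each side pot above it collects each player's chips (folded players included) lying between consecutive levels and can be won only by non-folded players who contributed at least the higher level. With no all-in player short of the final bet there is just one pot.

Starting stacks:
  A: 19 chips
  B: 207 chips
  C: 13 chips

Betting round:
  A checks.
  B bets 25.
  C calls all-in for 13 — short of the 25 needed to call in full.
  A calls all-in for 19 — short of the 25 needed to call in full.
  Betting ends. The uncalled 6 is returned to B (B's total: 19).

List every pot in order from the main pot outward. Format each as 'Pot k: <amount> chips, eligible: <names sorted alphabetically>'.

Contributions (after 6 returned to B): A=19, B=19, C=13
Pot levels (distinct totals of non-folded players): 13, 19
Layer 1-13: 13 each from A, B, C = 13*3 = 39 chips; eligible A, B, C
Layer 14-19: 6 each from A, B = 6*2 = 12 chips; eligible A, B

Pot 1: 39 chips, eligible: A, B, C
Pot 2: 12 chips, eligible: A, B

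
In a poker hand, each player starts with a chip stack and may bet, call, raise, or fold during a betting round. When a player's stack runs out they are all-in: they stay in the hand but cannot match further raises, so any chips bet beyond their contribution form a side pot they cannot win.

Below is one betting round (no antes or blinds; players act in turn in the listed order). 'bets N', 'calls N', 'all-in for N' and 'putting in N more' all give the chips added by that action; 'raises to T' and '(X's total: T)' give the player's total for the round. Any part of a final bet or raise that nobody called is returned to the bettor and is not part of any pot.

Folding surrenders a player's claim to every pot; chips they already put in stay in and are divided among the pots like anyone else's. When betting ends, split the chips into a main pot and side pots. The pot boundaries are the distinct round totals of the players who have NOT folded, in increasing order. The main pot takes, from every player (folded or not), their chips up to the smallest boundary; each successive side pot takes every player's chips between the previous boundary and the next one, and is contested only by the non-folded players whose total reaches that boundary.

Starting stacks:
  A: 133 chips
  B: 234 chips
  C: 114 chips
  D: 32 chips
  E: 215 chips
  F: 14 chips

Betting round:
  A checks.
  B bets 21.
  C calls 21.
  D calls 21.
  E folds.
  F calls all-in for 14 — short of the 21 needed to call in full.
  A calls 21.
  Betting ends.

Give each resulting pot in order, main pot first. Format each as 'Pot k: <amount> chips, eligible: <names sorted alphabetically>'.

Pot 1: 70 chips, eligible: A, B, C, D, F
Pot 2: 28 chips, eligible: A, B, C, D

Derivation:
Contributions: A=21, B=21, C=21, D=21, F=14
Folded: E
Pot levels (distinct totals of non-folded players): 14, 21
Layer 1-14: 14 each from A, B, C, D, F = 14*5 = 70 chips; eligible A, B, C, D, F
Layer 15-21: 7 each from A, B, C, D = 7*4 = 28 chips; eligible A, B, C, D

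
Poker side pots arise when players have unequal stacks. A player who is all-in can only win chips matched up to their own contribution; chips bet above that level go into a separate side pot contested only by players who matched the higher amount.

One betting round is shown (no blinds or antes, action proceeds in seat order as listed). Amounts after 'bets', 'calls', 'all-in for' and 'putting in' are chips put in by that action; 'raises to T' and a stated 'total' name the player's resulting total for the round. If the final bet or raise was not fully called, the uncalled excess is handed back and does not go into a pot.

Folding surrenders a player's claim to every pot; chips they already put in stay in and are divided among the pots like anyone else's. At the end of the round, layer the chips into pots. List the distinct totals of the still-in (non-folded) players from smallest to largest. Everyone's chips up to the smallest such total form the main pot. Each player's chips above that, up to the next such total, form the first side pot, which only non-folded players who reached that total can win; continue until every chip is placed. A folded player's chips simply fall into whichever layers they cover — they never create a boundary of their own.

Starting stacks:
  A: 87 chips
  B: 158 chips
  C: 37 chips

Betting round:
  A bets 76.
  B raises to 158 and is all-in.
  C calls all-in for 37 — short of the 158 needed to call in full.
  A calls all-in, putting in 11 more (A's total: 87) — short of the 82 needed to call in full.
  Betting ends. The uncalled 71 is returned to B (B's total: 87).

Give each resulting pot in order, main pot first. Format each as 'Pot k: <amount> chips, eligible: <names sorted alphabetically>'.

Pot 1: 111 chips, eligible: A, B, C
Pot 2: 100 chips, eligible: A, B

Derivation:
Contributions (after 71 returned to B): A=87, B=87, C=37
Pot levels (distinct totals of non-folded players): 37, 87
Layer 1-37: 37 each from A, B, C = 37*3 = 111 chips; eligible A, B, C
Layer 38-87: 50 each from A, B = 50*2 = 100 chips; eligible A, B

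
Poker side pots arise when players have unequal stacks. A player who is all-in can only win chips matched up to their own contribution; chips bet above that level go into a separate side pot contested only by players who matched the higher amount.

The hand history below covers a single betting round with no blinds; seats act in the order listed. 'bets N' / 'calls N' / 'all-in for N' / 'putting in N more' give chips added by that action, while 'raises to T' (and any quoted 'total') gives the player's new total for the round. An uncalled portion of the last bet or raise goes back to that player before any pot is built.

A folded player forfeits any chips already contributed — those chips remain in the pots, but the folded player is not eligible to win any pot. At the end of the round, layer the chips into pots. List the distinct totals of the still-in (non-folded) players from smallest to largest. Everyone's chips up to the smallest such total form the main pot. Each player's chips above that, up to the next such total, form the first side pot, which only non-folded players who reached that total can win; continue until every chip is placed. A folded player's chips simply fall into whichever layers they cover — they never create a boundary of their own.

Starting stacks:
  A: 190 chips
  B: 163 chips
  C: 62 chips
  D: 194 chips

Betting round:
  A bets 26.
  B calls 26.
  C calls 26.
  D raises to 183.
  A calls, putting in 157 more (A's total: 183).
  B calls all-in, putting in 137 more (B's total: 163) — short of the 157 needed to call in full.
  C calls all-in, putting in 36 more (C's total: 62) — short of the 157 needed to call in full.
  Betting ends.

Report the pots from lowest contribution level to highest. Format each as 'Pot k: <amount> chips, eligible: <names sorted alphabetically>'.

Pot 1: 248 chips, eligible: A, B, C, D
Pot 2: 303 chips, eligible: A, B, D
Pot 3: 40 chips, eligible: A, D

Derivation:
Contributions: A=183, B=163, C=62, D=183
Pot levels (distinct totals of non-folded players): 62, 163, 183
Layer 1-62: 62 each from A, B, C, D = 62*4 = 248 chips; eligible A, B, C, D
Layer 63-163: 101 each from A, B, D = 101*3 = 303 chips; eligible A, B, D
Layer 164-183: 20 each from A, D = 20*2 = 40 chips; eligible A, D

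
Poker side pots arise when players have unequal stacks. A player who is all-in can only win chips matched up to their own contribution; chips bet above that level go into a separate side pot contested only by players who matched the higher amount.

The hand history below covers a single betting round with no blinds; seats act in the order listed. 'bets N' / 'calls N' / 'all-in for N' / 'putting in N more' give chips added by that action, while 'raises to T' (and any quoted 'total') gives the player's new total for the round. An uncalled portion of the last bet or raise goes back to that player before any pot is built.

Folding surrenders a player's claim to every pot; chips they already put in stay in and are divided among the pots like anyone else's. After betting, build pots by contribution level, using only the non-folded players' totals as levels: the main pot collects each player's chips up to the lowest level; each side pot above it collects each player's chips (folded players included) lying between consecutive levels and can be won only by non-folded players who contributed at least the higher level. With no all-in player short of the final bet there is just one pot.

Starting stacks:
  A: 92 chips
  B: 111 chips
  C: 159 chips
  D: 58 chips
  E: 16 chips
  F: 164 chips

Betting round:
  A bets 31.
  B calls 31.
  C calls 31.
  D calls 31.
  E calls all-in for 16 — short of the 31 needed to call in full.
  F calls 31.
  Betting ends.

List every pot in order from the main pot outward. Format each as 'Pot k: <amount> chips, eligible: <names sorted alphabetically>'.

Pot 1: 96 chips, eligible: A, B, C, D, E, F
Pot 2: 75 chips, eligible: A, B, C, D, F

Derivation:
Contributions: A=31, B=31, C=31, D=31, E=16, F=31
Pot levels (distinct totals of non-folded players): 16, 31
Layer 1-16: 16 each from A, B, C, D, E, F = 16*6 = 96 chips; eligible A, B, C, D, E, F
Layer 17-31: 15 each from A, B, C, D, F = 15*5 = 75 chips; eligible A, B, C, D, F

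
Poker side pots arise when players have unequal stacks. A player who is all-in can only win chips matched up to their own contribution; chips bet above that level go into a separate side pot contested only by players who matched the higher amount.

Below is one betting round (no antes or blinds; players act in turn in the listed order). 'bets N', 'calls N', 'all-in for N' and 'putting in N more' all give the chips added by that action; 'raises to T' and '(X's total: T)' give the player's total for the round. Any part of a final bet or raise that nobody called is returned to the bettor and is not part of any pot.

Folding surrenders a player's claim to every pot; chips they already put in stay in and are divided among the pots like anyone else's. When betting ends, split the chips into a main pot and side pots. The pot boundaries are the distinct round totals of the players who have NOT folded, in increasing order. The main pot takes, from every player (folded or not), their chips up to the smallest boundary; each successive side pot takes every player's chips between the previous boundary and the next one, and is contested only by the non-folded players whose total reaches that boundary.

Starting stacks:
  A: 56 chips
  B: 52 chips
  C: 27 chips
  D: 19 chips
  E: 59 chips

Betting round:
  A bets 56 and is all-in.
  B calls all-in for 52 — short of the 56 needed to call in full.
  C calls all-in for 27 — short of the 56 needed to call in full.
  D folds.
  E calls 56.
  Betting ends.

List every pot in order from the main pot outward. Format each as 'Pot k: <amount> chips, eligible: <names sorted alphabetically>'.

Contributions: A=56, B=52, C=27, E=56
Folded: D
Pot levels (distinct totals of non-folded players): 27, 52, 56
Layer 1-27: 27 each from A, B, C, E = 27*4 = 108 chips; eligible A, B, C, E
Layer 28-52: 25 each from A, B, E = 25*3 = 75 chips; eligible A, B, E
Layer 53-56: 4 each from A, E = 4*2 = 8 chips; eligible A, E

Pot 1: 108 chips, eligible: A, B, C, E
Pot 2: 75 chips, eligible: A, B, E
Pot 3: 8 chips, eligible: A, E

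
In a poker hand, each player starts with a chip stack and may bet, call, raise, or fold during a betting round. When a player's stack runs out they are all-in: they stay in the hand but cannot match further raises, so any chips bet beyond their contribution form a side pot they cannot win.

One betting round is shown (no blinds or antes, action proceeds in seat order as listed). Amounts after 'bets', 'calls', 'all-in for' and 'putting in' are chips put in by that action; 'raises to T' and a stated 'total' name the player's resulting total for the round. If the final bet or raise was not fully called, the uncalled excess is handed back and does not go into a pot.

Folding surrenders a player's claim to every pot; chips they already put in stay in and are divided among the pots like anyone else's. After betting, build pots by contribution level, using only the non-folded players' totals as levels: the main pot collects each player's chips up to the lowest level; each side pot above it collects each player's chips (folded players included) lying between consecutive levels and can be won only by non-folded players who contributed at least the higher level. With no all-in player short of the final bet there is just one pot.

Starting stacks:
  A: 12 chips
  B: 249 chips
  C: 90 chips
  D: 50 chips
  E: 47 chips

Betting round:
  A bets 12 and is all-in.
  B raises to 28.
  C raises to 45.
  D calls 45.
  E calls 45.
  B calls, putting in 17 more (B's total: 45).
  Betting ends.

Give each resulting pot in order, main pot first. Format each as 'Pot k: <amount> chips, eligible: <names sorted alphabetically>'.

Contributions: A=12, B=45, C=45, D=45, E=45
Pot levels (distinct totals of non-folded players): 12, 45
Layer 1-12: 12 each from A, B, C, D, E = 12*5 = 60 chips; eligible A, B, C, D, E
Layer 13-45: 33 each from B, C, D, E = 33*4 = 132 chips; eligible B, C, D, E

Pot 1: 60 chips, eligible: A, B, C, D, E
Pot 2: 132 chips, eligible: B, C, D, E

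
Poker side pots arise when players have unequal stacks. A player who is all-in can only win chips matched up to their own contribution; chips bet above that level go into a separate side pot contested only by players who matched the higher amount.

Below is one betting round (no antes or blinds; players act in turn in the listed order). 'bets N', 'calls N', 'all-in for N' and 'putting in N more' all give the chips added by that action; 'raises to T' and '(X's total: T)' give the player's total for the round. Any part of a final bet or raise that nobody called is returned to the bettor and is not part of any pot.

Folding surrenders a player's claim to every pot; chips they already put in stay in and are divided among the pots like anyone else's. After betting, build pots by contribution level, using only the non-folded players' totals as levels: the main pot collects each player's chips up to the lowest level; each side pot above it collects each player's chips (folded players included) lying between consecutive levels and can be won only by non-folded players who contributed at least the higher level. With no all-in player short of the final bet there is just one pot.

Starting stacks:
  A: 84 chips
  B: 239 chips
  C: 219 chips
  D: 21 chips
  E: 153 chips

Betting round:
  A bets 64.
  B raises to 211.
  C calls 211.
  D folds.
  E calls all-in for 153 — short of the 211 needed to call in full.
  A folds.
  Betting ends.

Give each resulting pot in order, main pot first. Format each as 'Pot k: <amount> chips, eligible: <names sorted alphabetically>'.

Contributions: A=64, B=211, C=211, E=153
Folded: A, D
Pot levels (distinct totals of non-folded players): 153, 211
Layer 1-153: A 64 + B 153 + C 153 + E 153 = 523 chips; eligible B, C, E
Layer 154-211: 58 each from B, C = 58*2 = 116 chips; eligible B, C

Pot 1: 523 chips, eligible: B, C, E
Pot 2: 116 chips, eligible: B, C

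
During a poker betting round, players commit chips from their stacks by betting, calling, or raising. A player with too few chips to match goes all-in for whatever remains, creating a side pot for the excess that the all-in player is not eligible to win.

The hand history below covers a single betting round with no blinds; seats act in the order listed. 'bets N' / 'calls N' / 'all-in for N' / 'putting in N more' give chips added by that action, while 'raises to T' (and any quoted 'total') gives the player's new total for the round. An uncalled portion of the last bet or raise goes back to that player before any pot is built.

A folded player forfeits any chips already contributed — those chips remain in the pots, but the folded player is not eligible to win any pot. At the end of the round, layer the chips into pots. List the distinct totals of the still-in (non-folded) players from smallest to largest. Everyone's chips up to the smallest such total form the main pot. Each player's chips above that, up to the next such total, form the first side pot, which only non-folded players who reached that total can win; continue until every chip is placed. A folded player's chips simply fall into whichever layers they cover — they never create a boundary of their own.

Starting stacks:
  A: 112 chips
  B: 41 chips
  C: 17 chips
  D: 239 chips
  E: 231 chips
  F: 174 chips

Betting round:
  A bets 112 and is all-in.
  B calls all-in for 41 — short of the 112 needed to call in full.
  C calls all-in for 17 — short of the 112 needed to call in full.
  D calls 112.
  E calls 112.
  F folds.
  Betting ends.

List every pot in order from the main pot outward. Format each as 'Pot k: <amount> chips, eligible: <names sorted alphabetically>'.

Contributions: A=112, B=41, C=17, D=112, E=112
Folded: F
Pot levels (distinct totals of non-folded players): 17, 41, 112
Layer 1-17: 17 each from A, B, C, D, E = 17*5 = 85 chips; eligible A, B, C, D, E
Layer 18-41: 24 each from A, B, D, E = 24*4 = 96 chips; eligible A, B, D, E
Layer 42-112: 71 each from A, D, E = 71*3 = 213 chips; eligible A, D, E

Pot 1: 85 chips, eligible: A, B, C, D, E
Pot 2: 96 chips, eligible: A, B, D, E
Pot 3: 213 chips, eligible: A, D, E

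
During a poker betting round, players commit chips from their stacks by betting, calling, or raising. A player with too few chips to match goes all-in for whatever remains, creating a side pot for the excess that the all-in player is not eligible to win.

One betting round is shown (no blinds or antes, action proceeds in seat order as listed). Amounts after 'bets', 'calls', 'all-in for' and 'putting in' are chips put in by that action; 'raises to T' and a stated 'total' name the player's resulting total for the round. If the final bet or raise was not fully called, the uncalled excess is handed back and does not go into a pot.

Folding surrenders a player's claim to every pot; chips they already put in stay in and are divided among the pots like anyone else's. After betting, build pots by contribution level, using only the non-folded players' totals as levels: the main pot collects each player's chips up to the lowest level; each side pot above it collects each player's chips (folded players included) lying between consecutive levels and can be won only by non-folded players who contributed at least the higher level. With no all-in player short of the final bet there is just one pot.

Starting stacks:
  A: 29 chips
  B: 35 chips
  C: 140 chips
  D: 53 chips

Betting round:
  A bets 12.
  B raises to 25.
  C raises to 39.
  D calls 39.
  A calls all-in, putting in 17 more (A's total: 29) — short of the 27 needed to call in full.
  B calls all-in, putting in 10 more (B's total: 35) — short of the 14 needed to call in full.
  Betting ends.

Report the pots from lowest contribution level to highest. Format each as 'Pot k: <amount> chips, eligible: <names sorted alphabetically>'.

Contributions: A=29, B=35, C=39, D=39
Pot levels (distinct totals of non-folded players): 29, 35, 39
Layer 1-29: 29 each from A, B, C, D = 29*4 = 116 chips; eligible A, B, C, D
Layer 30-35: 6 each from B, C, D = 6*3 = 18 chips; eligible B, C, D
Layer 36-39: 4 each from C, D = 4*2 = 8 chips; eligible C, D

Pot 1: 116 chips, eligible: A, B, C, D
Pot 2: 18 chips, eligible: B, C, D
Pot 3: 8 chips, eligible: C, D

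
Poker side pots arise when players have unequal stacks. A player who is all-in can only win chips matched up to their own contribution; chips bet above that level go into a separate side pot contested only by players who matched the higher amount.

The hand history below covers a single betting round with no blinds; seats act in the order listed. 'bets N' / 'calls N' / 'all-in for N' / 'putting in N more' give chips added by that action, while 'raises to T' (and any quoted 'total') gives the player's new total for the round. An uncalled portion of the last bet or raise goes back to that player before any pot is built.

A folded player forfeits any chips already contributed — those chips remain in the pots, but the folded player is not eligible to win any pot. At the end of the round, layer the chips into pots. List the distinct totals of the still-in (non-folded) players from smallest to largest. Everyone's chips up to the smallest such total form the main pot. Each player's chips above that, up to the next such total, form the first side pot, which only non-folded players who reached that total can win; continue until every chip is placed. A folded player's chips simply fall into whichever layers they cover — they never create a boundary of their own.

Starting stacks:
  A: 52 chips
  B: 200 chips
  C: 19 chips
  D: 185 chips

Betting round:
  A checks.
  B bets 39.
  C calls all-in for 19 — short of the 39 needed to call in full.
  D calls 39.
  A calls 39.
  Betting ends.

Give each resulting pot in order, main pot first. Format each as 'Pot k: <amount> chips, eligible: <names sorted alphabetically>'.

Contributions: A=39, B=39, C=19, D=39
Pot levels (distinct totals of non-folded players): 19, 39
Layer 1-19: 19 each from A, B, C, D = 19*4 = 76 chips; eligible A, B, C, D
Layer 20-39: 20 each from A, B, D = 20*3 = 60 chips; eligible A, B, D

Pot 1: 76 chips, eligible: A, B, C, D
Pot 2: 60 chips, eligible: A, B, D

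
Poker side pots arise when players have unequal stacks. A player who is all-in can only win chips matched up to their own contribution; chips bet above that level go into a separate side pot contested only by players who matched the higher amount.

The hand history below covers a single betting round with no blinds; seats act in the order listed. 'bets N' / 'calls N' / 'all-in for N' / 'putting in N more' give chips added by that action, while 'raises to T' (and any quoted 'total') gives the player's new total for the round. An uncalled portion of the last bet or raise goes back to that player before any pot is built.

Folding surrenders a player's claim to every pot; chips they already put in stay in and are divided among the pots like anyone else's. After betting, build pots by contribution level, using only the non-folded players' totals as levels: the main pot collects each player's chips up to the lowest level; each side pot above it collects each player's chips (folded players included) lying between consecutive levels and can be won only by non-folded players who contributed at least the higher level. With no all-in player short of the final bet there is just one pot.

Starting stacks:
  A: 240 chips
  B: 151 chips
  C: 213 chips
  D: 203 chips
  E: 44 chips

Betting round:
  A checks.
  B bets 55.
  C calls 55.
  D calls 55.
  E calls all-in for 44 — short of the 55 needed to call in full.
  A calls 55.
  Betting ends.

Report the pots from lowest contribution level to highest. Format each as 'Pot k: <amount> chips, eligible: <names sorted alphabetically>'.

Contributions: A=55, B=55, C=55, D=55, E=44
Pot levels (distinct totals of non-folded players): 44, 55
Layer 1-44: 44 each from A, B, C, D, E = 44*5 = 220 chips; eligible A, B, C, D, E
Layer 45-55: 11 each from A, B, C, D = 11*4 = 44 chips; eligible A, B, C, D

Pot 1: 220 chips, eligible: A, B, C, D, E
Pot 2: 44 chips, eligible: A, B, C, D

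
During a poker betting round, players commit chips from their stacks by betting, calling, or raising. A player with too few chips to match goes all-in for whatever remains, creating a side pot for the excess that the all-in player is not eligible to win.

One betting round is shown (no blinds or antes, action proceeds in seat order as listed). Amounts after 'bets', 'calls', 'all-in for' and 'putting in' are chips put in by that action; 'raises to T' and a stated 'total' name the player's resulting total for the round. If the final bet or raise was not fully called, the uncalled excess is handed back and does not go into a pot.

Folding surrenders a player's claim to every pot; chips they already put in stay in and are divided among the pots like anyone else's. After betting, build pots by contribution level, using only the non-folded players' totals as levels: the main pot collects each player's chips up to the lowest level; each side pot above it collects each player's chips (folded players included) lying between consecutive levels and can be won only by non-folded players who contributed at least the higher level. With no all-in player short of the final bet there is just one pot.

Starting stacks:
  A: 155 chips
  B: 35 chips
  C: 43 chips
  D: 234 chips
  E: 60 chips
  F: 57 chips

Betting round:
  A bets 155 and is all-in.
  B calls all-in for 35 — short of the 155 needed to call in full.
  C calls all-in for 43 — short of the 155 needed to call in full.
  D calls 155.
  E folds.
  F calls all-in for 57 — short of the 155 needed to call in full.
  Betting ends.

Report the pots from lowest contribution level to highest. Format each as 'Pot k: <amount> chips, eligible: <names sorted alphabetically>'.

Pot 1: 175 chips, eligible: A, B, C, D, F
Pot 2: 32 chips, eligible: A, C, D, F
Pot 3: 42 chips, eligible: A, D, F
Pot 4: 196 chips, eligible: A, D

Derivation:
Contributions: A=155, B=35, C=43, D=155, F=57
Folded: E
Pot levels (distinct totals of non-folded players): 35, 43, 57, 155
Layer 1-35: 35 each from A, B, C, D, F = 35*5 = 175 chips; eligible A, B, C, D, F
Layer 36-43: 8 each from A, C, D, F = 8*4 = 32 chips; eligible A, C, D, F
Layer 44-57: 14 each from A, D, F = 14*3 = 42 chips; eligible A, D, F
Layer 58-155: 98 each from A, D = 98*2 = 196 chips; eligible A, D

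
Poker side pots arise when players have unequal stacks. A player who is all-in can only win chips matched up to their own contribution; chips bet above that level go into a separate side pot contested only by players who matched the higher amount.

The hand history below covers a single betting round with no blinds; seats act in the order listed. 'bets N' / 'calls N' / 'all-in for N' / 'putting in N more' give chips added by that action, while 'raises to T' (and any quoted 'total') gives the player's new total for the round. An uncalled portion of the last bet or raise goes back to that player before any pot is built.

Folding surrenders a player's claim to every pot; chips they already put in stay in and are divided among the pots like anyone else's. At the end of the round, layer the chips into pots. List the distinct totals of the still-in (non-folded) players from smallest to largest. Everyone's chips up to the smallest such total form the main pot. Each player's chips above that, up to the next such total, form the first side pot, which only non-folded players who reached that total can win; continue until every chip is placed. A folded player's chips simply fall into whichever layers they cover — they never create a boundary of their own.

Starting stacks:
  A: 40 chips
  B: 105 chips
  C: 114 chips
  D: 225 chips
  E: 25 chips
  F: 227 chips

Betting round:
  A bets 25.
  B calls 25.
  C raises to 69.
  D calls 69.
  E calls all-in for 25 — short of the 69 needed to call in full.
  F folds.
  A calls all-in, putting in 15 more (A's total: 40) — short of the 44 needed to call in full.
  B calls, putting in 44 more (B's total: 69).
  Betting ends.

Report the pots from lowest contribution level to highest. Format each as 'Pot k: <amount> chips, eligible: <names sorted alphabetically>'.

Contributions: A=40, B=69, C=69, D=69, E=25
Folded: F
Pot levels (distinct totals of non-folded players): 25, 40, 69
Layer 1-25: 25 each from A, B, C, D, E = 25*5 = 125 chips; eligible A, B, C, D, E
Layer 26-40: 15 each from A, B, C, D = 15*4 = 60 chips; eligible A, B, C, D
Layer 41-69: 29 each from B, C, D = 29*3 = 87 chips; eligible B, C, D

Pot 1: 125 chips, eligible: A, B, C, D, E
Pot 2: 60 chips, eligible: A, B, C, D
Pot 3: 87 chips, eligible: B, C, D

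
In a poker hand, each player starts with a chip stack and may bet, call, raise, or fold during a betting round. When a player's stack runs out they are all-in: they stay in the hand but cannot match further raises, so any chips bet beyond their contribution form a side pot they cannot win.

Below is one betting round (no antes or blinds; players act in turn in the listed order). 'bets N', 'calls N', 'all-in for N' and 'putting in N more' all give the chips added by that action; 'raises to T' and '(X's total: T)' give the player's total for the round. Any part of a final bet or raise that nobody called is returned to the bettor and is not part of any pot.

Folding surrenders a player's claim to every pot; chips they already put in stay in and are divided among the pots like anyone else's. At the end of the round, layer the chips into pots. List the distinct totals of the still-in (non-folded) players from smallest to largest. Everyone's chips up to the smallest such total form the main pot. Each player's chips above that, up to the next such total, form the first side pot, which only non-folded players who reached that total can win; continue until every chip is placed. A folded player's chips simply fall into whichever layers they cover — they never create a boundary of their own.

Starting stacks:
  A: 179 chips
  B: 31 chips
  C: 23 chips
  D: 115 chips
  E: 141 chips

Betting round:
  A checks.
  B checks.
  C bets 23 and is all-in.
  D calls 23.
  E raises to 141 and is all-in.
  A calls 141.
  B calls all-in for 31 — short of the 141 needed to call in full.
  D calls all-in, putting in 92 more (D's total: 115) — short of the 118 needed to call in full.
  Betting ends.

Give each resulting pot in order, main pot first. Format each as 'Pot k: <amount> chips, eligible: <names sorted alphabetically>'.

Pot 1: 115 chips, eligible: A, B, C, D, E
Pot 2: 32 chips, eligible: A, B, D, E
Pot 3: 252 chips, eligible: A, D, E
Pot 4: 52 chips, eligible: A, E

Derivation:
Contributions: A=141, B=31, C=23, D=115, E=141
Pot levels (distinct totals of non-folded players): 23, 31, 115, 141
Layer 1-23: 23 each from A, B, C, D, E = 23*5 = 115 chips; eligible A, B, C, D, E
Layer 24-31: 8 each from A, B, D, E = 8*4 = 32 chips; eligible A, B, D, E
Layer 32-115: 84 each from A, D, E = 84*3 = 252 chips; eligible A, D, E
Layer 116-141: 26 each from A, E = 26*2 = 52 chips; eligible A, E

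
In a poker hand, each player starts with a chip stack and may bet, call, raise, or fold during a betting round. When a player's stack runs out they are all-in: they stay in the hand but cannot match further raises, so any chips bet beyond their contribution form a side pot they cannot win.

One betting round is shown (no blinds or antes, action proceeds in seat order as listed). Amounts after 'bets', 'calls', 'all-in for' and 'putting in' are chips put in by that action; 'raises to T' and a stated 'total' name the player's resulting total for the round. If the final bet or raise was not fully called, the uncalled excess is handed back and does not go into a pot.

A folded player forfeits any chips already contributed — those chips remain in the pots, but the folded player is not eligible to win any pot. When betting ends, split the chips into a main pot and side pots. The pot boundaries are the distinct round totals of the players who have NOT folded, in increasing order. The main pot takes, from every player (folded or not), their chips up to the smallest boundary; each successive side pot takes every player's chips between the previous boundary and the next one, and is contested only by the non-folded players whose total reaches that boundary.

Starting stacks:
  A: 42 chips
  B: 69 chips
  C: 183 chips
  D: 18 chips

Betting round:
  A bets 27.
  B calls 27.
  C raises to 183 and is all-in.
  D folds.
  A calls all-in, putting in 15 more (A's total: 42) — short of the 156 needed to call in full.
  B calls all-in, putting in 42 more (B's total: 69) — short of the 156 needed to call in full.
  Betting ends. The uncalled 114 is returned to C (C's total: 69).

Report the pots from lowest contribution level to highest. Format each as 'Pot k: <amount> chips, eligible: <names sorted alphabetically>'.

Contributions (after 114 returned to C): A=42, B=69, C=69
Folded: D
Pot levels (distinct totals of non-folded players): 42, 69
Layer 1-42: 42 each from A, B, C = 42*3 = 126 chips; eligible A, B, C
Layer 43-69: 27 each from B, C = 27*2 = 54 chips; eligible B, C

Pot 1: 126 chips, eligible: A, B, C
Pot 2: 54 chips, eligible: B, C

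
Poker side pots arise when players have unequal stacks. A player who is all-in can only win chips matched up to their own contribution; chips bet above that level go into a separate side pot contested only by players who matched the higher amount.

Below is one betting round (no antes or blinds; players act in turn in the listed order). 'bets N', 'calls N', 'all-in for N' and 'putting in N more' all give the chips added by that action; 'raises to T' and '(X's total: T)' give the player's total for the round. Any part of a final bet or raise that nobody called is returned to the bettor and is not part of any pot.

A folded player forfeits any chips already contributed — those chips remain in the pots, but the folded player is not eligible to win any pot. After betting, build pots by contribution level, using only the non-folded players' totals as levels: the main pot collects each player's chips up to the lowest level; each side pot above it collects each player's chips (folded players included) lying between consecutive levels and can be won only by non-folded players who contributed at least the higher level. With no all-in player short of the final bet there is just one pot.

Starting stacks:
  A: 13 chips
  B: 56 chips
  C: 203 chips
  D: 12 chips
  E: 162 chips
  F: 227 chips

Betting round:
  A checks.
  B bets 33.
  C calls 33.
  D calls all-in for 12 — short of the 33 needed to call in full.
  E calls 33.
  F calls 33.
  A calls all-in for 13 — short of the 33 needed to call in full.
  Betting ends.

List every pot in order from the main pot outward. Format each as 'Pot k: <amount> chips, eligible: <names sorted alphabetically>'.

Contributions: A=13, B=33, C=33, D=12, E=33, F=33
Pot levels (distinct totals of non-folded players): 12, 13, 33
Layer 1-12: 12 each from A, B, C, D, E, F = 12*6 = 72 chips; eligible A, B, C, D, E, F
Layer 13-13: 1 each from A, B, C, E, F = 1*5 = 5 chips; eligible A, B, C, E, F
Layer 14-33: 20 each from B, C, E, F = 20*4 = 80 chips; eligible B, C, E, F

Pot 1: 72 chips, eligible: A, B, C, D, E, F
Pot 2: 5 chips, eligible: A, B, C, E, F
Pot 3: 80 chips, eligible: B, C, E, F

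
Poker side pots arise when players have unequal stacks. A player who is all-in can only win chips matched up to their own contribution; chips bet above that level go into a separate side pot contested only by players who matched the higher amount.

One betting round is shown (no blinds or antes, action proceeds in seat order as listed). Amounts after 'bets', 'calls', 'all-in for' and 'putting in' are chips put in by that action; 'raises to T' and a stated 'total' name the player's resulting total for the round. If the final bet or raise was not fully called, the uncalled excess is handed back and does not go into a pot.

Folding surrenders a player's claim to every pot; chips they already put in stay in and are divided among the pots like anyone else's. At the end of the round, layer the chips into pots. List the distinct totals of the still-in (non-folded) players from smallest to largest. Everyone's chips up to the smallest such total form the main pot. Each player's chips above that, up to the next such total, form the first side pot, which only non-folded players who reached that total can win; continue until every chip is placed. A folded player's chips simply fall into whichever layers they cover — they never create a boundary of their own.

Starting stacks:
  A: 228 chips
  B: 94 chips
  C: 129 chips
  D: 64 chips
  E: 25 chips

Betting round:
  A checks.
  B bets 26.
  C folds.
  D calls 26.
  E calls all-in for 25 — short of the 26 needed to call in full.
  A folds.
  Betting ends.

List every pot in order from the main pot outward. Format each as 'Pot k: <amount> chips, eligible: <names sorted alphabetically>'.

Contributions: B=26, D=26, E=25
Folded: A, C
Pot levels (distinct totals of non-folded players): 25, 26
Layer 1-25: 25 each from B, D, E = 25*3 = 75 chips; eligible B, D, E
Layer 26-26: 1 each from B, D = 1*2 = 2 chips; eligible B, D

Pot 1: 75 chips, eligible: B, D, E
Pot 2: 2 chips, eligible: B, D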